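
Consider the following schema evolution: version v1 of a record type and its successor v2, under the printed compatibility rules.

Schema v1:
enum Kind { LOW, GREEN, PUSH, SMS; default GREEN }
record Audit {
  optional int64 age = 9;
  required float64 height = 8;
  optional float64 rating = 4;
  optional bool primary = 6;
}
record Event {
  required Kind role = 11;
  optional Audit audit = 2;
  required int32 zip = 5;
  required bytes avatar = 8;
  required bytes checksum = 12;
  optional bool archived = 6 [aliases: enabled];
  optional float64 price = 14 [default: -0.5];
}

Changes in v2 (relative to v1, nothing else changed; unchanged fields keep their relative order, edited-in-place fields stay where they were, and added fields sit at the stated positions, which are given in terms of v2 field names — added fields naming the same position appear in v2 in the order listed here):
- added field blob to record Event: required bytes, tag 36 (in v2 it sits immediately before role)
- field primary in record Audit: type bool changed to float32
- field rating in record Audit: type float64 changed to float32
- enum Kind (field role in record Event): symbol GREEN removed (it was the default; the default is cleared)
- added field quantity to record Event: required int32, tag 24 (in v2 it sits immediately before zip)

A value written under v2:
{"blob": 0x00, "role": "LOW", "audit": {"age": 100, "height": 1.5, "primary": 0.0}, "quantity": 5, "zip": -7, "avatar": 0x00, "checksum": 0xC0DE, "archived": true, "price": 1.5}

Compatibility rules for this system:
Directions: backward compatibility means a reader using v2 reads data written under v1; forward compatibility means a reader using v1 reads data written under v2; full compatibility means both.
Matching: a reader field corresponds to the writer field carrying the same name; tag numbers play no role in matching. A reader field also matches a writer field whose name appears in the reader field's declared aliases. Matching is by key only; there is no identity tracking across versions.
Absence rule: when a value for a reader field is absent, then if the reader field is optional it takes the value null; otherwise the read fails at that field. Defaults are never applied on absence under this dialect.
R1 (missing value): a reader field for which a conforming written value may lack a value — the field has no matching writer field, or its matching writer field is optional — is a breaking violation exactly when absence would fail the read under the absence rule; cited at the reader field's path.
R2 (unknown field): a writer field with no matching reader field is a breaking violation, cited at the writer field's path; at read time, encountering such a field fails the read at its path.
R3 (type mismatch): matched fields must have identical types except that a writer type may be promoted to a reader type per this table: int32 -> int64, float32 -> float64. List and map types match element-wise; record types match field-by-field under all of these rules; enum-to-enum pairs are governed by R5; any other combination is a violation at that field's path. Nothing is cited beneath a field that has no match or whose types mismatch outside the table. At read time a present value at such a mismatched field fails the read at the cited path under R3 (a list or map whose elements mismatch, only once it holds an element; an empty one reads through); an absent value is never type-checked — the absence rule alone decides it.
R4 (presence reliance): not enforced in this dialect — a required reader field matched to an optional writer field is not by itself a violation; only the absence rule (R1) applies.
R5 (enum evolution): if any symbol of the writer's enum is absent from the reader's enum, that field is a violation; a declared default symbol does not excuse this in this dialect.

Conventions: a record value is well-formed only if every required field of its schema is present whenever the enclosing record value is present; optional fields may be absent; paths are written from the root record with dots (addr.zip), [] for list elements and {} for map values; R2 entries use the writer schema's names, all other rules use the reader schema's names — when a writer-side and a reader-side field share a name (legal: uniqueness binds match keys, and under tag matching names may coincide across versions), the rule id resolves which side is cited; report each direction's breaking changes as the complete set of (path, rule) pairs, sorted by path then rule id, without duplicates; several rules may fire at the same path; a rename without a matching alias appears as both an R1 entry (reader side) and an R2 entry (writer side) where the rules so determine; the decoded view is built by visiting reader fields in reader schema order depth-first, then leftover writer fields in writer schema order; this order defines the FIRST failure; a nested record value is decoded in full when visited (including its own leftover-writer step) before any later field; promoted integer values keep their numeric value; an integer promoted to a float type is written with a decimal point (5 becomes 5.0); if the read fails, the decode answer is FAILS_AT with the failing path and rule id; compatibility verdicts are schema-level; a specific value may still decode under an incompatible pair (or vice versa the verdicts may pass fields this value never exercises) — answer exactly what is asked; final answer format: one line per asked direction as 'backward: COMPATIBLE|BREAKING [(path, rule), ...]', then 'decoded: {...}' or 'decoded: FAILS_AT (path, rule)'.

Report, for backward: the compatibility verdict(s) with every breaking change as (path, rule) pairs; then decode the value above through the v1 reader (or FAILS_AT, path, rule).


backward: BREAKING [(audit.primary, R3), (audit.rating, R3), (blob, R1), (quantity, R1), (role, R5)]; decoded: FAILS_AT (audit.primary, R3)

arrows below run writer -> reader for Event
backward for Event (reader v2, writer v1):
  blob: no writer match
  role <- role (Kind -> Kind, writer required)
  audit <- audit (Audit -> Audit, writer optional)
  quantity: no writer match
  zip <- zip (int32 -> int32, writer required)
  avatar <- avatar (bytes -> bytes, writer required)
  checksum <- checksum (bytes -> bytes, writer required)
  archived <- archived (bool -> bool, writer optional)
  price <- price (float64 -> float64, writer optional)
  audit.age <- audit.age (int64 -> int64, writer optional)
  audit.height <- audit.height (float64 -> float64, writer required)
  audit.rating <- audit.rating (float64 -> float32, writer optional)
  audit.primary <- audit.primary (bool -> float32, writer optional)
  R3 fires at audit.primary
  R3 fires at audit.rating
  R1 fires at blob
  R1 fires at quantity
  R5 fires at role
  => backward: BREAKING (5)
decode (reader v1):
  role := "LOW"
  audit.age := 100
  audit.height := 1.5
  audit.rating := null (absent, optional -> null)
  read fails at audit.primary under R3
  => FAILS_AT (audit.primary, R3)


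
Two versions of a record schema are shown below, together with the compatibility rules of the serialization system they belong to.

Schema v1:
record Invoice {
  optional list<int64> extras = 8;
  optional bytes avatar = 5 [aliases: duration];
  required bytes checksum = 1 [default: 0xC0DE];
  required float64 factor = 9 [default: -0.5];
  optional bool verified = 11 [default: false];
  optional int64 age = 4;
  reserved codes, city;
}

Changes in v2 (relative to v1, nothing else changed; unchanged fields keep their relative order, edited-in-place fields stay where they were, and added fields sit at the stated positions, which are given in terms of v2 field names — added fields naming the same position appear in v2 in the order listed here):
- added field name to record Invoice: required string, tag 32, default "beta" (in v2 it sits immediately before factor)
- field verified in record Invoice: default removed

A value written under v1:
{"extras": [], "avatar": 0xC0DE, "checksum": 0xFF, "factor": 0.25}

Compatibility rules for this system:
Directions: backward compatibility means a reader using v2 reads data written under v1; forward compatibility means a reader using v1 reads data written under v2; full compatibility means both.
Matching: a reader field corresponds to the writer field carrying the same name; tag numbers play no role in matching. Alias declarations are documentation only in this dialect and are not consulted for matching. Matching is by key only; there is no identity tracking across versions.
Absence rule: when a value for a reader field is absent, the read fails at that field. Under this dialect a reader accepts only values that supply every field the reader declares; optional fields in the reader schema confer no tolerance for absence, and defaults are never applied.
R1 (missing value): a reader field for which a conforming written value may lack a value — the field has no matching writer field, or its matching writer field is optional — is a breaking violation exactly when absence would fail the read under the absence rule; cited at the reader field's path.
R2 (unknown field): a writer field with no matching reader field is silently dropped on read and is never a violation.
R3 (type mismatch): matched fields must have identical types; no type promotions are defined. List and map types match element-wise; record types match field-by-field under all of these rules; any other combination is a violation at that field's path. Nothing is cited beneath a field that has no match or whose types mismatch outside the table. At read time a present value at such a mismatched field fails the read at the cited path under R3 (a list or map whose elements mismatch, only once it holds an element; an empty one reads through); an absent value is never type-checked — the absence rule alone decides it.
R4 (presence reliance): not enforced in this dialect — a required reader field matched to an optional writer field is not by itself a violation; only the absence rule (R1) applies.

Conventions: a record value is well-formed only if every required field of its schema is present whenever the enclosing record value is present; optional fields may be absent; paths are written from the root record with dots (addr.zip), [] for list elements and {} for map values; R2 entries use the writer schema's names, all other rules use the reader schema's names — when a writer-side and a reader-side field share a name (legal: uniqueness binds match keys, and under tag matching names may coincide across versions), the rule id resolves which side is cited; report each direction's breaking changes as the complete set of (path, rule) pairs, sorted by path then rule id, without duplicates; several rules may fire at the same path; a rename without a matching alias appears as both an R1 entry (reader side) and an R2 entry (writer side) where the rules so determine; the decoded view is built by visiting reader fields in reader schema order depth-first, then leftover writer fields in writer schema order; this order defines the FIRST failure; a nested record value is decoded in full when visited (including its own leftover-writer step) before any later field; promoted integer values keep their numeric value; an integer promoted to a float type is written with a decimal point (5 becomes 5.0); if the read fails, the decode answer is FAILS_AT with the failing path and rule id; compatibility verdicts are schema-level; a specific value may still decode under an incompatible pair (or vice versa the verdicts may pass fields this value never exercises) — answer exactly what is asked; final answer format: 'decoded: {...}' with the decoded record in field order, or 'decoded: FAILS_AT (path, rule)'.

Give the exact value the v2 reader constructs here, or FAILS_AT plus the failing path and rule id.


in Invoice below, arrows point writer -> reader
migrating the Invoice value to v2:
  extras := []
  avatar := 0xC0DE
  checksum := 0xFF
  read fails at name under R1 (no fill)
  => FAILS_AT (name, R1)
remaining Invoice differences; none change what is asked:
  field verified in record Invoice: default removed -> fires no rule on Invoice under this dialect and leaves the result unchanged

decoded: FAILS_AT (name, R1)


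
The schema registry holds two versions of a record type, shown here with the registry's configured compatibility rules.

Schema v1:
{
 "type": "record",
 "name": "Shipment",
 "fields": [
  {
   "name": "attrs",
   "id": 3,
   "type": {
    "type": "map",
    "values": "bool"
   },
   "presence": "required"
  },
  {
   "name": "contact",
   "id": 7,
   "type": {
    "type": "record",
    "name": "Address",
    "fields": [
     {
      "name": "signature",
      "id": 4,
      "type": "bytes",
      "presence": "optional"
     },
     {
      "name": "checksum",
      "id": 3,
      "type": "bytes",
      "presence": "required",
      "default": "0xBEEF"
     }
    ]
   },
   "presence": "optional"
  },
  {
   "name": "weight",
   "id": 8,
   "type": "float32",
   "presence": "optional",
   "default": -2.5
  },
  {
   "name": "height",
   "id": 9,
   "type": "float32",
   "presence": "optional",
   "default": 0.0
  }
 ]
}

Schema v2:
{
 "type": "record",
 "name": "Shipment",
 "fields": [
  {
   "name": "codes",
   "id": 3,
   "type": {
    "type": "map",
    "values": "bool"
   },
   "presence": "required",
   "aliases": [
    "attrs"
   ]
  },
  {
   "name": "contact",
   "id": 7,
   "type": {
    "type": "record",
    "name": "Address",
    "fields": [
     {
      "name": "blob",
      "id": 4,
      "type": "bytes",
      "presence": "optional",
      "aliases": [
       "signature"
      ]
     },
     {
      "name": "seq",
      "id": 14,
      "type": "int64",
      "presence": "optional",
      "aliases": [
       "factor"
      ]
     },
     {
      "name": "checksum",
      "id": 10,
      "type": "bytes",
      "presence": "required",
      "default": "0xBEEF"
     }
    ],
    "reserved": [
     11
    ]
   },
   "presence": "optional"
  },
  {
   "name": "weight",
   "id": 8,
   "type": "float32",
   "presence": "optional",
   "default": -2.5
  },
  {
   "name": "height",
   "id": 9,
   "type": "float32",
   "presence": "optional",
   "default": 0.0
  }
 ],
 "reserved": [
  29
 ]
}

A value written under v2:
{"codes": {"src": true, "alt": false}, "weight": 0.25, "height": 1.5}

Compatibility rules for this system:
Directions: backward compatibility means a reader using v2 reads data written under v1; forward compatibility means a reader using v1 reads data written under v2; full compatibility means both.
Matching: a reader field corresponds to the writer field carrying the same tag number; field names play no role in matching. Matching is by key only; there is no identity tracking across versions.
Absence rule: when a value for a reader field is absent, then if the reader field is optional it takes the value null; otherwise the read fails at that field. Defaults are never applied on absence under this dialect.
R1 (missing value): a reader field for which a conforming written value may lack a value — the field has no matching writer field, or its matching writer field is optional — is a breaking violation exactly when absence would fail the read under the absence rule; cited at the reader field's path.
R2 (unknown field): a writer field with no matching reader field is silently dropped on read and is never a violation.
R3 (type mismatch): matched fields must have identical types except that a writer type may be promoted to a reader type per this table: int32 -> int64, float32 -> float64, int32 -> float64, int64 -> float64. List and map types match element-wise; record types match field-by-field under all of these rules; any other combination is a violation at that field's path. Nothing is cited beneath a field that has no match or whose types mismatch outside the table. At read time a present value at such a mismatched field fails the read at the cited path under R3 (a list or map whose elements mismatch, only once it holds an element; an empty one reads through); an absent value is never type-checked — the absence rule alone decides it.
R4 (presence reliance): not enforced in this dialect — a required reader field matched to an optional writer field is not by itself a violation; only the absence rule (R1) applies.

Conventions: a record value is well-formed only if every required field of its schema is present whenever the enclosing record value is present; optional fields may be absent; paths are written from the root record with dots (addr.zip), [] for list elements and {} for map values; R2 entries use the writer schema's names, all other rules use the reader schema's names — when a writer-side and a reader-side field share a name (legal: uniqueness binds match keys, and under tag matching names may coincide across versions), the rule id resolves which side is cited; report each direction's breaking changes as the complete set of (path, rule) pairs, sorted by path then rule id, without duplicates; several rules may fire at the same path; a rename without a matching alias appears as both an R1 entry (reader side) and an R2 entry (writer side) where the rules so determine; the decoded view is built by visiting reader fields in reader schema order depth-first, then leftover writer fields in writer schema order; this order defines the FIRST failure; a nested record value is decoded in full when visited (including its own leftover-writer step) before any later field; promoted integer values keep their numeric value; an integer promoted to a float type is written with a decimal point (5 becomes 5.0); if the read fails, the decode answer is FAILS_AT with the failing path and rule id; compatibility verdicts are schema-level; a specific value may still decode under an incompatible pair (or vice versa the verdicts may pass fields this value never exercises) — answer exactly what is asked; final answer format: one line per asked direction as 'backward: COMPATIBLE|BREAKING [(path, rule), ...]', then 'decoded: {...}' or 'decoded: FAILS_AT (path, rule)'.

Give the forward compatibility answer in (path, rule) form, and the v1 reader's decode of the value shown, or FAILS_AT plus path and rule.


forward: BREAKING [(contact.checksum, R1)]; decoded: {"attrs": {"src": true, "alt": false}, "contact": null, "weight": 0.25, "height": 1.5}

in Shipment below, arrows point writer -> reader
forward pass over Shipment, reader schema v1, writer schema v2:
  attrs: paired with writer codes (map<string, bool> -> map<string, bool>; writer required)
  contact: paired with writer contact (Address -> Address; writer optional)
  weight: paired with writer weight (float32 -> float32; writer optional)
  height: paired with writer height (float32 -> float32; writer optional)
  contact.signature: paired with writer contact.blob (bytes -> bytes; writer optional)
  contact.checksum: no writer-side match
  contact.seq (writer side), unknown to reader
  contact.checksum (writer side), unknown to reader
  rule R1 violated at contact.checksum
  forward on Shipment therefore BREAKING (1)
decode (reader v1):
  attrs := {"src": true, "alt": false} (from writer codes)
  contact := null (not supplied -> null)
  weight := 0.25
  height := 1.5
  => decoded: {"attrs": {"src": true, "alt": false}, "contact": null, "weight": 0.25, "height": 1.5}
remaining Shipment differences; none change what is asked:
  added field seq to record Address: optional int64, tag 14 (in v2 it sits immediately before checksum) -> triggers nothing under Shipment's printed rules — same verdict
  renamed field signature to blob in record Address (alias signature declared on the renamed field) -> triggers nothing under Shipment's printed rules — same verdict
  renamed field attrs to codes in record Shipment (alias attrs declared on the renamed field) -> triggers nothing under Shipment's printed rules — same verdict


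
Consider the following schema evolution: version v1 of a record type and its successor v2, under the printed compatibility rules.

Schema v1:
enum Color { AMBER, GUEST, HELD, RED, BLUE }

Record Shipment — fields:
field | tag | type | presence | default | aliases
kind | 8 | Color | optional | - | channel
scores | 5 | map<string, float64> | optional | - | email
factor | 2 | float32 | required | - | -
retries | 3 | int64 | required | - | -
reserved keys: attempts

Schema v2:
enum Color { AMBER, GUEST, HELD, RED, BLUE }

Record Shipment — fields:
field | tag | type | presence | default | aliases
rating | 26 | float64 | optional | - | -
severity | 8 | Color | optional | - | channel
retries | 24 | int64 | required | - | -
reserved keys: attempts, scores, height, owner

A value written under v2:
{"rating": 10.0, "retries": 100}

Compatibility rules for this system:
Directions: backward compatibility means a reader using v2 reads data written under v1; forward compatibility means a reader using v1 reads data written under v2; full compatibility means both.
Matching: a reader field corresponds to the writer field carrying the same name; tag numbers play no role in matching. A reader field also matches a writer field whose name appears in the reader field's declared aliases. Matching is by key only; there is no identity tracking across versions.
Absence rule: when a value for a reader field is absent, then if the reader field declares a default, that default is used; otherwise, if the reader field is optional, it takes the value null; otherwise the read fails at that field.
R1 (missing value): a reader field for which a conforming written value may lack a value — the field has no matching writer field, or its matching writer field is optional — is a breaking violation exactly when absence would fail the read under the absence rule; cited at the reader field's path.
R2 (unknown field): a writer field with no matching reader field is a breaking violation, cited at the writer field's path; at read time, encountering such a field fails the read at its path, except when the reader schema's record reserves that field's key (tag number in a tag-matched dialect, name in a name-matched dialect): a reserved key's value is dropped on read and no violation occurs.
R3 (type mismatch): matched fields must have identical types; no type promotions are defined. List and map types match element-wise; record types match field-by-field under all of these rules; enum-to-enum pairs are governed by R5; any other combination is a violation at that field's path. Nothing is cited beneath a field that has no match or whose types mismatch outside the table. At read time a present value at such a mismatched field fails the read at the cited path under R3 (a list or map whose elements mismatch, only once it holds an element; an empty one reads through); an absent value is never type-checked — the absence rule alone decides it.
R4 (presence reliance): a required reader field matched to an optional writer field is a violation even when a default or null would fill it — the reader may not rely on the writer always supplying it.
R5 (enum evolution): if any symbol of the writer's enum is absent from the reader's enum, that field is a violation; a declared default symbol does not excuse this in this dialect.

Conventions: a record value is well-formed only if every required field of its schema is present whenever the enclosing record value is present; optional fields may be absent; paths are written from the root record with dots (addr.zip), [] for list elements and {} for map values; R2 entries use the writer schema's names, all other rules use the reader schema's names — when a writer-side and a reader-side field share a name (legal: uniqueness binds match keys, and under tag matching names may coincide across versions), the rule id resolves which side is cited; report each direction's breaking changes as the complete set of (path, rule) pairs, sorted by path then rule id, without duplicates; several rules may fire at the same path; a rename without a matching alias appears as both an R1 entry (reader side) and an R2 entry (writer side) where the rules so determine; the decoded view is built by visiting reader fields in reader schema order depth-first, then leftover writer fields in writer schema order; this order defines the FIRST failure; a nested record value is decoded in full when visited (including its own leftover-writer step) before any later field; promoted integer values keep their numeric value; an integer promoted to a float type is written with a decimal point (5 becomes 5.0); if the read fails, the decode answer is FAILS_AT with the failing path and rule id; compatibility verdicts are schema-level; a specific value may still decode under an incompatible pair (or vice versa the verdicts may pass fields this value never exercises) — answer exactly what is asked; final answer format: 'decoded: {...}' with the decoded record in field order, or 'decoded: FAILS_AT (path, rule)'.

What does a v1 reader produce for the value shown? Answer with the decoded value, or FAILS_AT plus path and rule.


decoded: FAILS_AT (factor, R1)

in Shipment below, arrows point writer -> reader
decode walk for Shipment under reader schema v1:
  kind := null (not supplied -> null)
  scores := null (not supplied -> null)
  read fails at factor under R1 (no fill)
  => FAILS_AT (factor, R1)
remaining Shipment differences; none change what is asked:
  removed field scores from record Shipment (its key "scores" joins the reserved list) -> no rule fires on it and the decoded Shipment view is identical with or without it
  renamed field kind to severity in record Shipment -> a verdict-level change on Shipment — the shown value reads the same
  field retries in record Shipment: tag 3 changed to 24 -> no rule fires on it and the decoded Shipment view is identical with or without it
  added field rating to record Shipment: optional float64, tag 26 (in v2 it sits immediately before severity) -> a verdict-level change on Shipment — the shown value reads the same


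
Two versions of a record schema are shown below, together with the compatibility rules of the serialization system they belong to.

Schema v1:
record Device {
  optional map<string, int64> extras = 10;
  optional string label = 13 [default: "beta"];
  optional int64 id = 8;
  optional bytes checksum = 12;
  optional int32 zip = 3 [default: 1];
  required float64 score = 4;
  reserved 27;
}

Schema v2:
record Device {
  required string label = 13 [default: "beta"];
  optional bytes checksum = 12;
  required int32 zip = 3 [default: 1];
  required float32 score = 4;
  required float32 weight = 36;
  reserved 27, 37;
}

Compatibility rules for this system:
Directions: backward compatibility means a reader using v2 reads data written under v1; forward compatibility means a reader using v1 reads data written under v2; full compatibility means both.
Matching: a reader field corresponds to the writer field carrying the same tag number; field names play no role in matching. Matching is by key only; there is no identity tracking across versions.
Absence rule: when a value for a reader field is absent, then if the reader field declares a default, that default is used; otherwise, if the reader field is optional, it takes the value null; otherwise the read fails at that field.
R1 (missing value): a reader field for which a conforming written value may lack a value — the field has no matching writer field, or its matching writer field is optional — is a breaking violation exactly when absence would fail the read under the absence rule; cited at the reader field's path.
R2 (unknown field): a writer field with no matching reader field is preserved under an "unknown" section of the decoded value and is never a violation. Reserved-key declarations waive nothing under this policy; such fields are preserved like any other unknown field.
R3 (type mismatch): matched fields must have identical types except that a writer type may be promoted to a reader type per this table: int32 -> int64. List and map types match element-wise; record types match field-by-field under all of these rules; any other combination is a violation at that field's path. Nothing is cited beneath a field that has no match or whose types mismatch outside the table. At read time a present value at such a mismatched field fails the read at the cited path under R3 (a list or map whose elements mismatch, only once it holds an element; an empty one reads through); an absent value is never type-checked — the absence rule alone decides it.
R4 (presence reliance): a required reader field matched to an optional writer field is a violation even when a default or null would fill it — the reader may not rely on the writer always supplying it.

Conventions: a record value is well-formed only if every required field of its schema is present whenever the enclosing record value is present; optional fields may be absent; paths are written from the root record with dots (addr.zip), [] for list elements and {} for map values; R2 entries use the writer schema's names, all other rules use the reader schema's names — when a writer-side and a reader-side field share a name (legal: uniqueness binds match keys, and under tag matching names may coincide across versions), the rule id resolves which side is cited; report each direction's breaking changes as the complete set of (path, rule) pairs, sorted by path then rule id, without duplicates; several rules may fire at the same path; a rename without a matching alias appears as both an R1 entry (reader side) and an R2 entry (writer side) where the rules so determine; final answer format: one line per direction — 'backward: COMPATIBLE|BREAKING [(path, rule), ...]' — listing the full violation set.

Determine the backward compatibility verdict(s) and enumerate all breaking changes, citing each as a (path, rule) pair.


backward: BREAKING [(label, R4), (score, R3), (weight, R1), (zip, R4)]

in Device below, arrows point writer -> reader
backward on Device — v2 reading data written by v1:
  label <- label (string -> string, writer optional)
  checksum <- checksum (bytes -> bytes, writer optional)
  zip <- zip (int32 -> int32, writer optional)
  score <- score (float64 -> float32, writer required)
  weight: no writer-side match
  writer field extras has no reader counterpart
  writer field id has no reader counterpart
  rule R4 violated at label
  rule R3 violated at score
  rule R1 violated at weight
  rule R4 violated at zip
  => backward: BREAKING (4)
diffs on Device not affecting the asked answer:
  removed field id from record Device -> no rule fires on it in Device's dialect; the asked verdict holds
  removed field extras from record Device -> no rule fires on it in Device's dialect; the asked verdict holds


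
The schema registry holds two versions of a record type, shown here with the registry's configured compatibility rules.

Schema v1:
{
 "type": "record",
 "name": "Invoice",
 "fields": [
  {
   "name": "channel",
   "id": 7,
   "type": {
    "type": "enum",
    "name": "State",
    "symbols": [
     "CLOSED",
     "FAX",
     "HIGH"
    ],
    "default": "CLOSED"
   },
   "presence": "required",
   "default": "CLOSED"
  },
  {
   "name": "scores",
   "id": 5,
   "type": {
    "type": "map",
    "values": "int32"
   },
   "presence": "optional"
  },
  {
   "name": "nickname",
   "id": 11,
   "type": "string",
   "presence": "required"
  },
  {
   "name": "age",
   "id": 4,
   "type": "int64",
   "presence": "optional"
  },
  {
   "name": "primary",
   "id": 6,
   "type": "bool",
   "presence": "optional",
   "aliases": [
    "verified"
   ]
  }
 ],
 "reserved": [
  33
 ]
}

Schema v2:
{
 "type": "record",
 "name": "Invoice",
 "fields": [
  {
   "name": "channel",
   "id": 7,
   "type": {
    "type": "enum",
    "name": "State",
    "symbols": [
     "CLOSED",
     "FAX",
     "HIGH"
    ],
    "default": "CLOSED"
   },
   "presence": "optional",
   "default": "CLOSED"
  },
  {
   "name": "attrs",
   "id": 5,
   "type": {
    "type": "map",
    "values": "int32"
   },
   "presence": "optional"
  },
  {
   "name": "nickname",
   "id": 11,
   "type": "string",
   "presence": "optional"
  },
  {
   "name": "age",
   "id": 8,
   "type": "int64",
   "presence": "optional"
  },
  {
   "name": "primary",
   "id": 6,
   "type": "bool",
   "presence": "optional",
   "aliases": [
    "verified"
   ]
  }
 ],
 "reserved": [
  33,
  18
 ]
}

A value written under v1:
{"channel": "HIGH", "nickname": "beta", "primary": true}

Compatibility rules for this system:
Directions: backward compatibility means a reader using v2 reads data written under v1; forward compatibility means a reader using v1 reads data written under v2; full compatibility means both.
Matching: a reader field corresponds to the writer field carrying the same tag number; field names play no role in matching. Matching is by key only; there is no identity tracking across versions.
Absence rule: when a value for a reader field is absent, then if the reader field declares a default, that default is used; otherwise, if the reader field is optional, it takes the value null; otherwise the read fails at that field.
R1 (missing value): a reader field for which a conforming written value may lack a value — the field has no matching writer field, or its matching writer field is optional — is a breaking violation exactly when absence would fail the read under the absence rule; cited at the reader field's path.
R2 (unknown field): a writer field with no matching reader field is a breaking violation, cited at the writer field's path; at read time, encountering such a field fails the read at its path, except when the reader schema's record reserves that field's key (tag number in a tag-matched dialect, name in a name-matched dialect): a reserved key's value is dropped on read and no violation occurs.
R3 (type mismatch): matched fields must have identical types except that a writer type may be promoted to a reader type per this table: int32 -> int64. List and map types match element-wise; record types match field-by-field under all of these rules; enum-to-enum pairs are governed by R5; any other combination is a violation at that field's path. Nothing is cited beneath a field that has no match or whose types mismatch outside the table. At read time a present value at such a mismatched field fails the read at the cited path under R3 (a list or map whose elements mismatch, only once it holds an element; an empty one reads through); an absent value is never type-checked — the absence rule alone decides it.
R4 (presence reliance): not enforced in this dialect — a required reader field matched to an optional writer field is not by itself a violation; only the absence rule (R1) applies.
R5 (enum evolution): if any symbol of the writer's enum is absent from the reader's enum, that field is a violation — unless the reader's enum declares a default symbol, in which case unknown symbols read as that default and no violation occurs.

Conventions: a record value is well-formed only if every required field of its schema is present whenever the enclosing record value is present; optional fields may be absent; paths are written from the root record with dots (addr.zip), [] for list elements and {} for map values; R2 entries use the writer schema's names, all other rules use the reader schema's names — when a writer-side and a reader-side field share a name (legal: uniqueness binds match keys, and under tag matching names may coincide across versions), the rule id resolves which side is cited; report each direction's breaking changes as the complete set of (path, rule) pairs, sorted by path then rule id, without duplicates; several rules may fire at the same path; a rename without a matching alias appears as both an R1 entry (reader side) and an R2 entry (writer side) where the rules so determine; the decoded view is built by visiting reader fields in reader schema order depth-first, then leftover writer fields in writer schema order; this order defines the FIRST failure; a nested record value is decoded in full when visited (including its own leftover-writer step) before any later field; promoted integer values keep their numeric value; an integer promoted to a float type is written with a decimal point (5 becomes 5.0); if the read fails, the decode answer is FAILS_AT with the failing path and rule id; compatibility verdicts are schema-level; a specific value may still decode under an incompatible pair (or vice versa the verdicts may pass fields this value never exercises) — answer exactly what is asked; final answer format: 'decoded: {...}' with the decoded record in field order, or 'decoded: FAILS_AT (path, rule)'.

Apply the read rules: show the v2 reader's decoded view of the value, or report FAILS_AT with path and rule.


decoded: {"channel": "HIGH", "attrs": null, "nickname": "beta", "age": null, "primary": true}

in Invoice below, arrows point writer -> reader
decode (reader v2):
  channel := "HIGH"
  attrs := null (missing; optional => null)
  nickname := "beta"
  age := null (missing; optional => null)
  primary := true
  => decoded: {"channel": "HIGH", "attrs": null, "nickname": "beta", "age": null, "primary": true}
diffs on Invoice not affecting the asked answer:
  field age in record Invoice: tag 4 changed to 8 -> affects the rule determinations only; this particular Invoice value decodes identically
  field nickname in record Invoice: required changed to optional -> affects the rule determinations only; this particular Invoice value decodes identically
  field channel in record Invoice: required changed to optional -> inert under this dialect — no rule fires on Invoice and the result does not move


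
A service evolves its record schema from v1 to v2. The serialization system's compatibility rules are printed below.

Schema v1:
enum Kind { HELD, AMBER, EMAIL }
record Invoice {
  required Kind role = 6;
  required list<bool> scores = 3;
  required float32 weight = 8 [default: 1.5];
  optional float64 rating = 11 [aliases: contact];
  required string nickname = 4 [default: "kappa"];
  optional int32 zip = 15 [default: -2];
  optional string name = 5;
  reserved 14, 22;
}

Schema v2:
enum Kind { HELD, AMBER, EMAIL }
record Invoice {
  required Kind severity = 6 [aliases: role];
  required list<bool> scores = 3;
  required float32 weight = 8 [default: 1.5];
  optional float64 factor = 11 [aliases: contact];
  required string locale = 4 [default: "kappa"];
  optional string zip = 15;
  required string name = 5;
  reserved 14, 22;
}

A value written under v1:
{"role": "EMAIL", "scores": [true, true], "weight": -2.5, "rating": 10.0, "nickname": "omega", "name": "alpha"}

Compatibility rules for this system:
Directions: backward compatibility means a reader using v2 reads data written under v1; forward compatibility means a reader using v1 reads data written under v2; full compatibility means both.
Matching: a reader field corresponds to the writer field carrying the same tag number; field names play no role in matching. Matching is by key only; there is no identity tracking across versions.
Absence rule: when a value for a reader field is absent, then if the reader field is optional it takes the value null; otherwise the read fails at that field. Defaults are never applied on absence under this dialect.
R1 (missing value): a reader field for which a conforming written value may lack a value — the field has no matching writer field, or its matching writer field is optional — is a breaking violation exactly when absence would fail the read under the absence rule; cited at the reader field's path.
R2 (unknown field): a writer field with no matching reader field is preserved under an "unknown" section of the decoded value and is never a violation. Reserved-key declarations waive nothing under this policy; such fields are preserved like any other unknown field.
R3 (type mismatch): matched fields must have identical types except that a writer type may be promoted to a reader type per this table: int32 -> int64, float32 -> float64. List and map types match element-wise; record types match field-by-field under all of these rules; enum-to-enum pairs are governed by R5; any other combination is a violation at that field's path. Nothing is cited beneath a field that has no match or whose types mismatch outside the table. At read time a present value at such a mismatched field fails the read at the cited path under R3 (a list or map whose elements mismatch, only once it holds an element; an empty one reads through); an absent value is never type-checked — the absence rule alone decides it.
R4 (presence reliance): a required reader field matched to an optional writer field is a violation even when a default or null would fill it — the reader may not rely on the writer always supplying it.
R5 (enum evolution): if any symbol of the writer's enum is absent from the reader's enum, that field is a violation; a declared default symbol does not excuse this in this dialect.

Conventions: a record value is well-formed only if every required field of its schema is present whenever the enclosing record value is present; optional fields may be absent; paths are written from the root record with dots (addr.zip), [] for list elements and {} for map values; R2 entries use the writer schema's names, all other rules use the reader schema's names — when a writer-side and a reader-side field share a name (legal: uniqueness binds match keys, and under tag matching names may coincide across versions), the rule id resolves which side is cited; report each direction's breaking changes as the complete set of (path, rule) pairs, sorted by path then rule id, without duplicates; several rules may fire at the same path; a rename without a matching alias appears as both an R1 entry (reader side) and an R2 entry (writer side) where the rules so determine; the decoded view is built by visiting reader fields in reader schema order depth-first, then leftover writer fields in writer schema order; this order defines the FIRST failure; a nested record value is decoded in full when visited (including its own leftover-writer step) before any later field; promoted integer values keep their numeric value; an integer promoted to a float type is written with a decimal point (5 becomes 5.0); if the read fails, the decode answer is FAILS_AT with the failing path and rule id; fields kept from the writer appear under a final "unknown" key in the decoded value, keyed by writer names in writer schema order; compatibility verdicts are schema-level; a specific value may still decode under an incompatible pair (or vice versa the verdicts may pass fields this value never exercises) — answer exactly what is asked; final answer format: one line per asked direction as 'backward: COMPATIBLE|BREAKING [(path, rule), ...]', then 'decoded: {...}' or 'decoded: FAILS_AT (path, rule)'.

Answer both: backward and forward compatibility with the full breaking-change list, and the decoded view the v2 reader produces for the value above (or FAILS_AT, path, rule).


backward: BREAKING [(name, R1), (name, R4), (zip, R3)]; forward: BREAKING [(zip, R3)]; decoded: {"severity": "EMAIL", "scores": [true, true], "weight": -2.5, "factor": 10.0, "locale": "omega", "zip": null, "name": "alpha"}

the writer's type comes first in each Invoice pair
backward on Invoice — v2 reading data written by v1:
  severity: paired with writer role (Kind -> Kind; writer required)
  scores: paired with writer scores (list<bool> -> list<bool>; writer required)
  weight: paired with writer weight (float32 -> float32; writer required)
  factor: paired with writer rating (float64 -> float64; writer optional)
  locale: paired with writer nickname (string -> string; writer required)
  zip: paired with writer zip (int32 -> string; writer optional)
  name: paired with writer name (string -> string; writer optional)
  violation R1 at name
  violation R4 at name
  violation R3 at zip
  => backward: BREAKING (3)
forward on Invoice — v1 reading data written by v2:
  role: paired with writer severity (Kind -> Kind; writer required)
  scores: paired with writer scores (list<bool> -> list<bool>; writer required)
  weight: paired with writer weight (float32 -> float32; writer required)
  rating: paired with writer factor (float64 -> float64; writer optional)
  nickname: paired with writer locale (string -> string; writer required)
  zip: paired with writer zip (string -> int32; writer optional)
  name: paired with writer name (string -> string; writer required)
  violation R3 at zip
  => forward: BREAKING (1)
decode walk for Invoice under reader schema v2:
  severity := "EMAIL" (from writer role)
  scores := [true, true]
  weight := -2.5
  factor := 10.0 (from writer rating)
  locale := "omega" (from writer nickname)
  zip := null (missing; optional => null)
  name := "alpha"
  => decoded: {"severity": "EMAIL", "scores": [true, true], "weight": -2.5, "factor": 10.0, "locale": "omega", "zip": null, "name": "alpha"}
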